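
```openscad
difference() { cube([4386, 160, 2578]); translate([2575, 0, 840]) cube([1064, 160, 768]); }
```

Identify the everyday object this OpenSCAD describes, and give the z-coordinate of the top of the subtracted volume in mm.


A wall with a window opening. The window head height is 1608 mm.

A wall with a rectangular opening subtracted — a window. Sill at z = 840, opening 768 mm tall, so the head is at 840 + 768 = 1608 mm.


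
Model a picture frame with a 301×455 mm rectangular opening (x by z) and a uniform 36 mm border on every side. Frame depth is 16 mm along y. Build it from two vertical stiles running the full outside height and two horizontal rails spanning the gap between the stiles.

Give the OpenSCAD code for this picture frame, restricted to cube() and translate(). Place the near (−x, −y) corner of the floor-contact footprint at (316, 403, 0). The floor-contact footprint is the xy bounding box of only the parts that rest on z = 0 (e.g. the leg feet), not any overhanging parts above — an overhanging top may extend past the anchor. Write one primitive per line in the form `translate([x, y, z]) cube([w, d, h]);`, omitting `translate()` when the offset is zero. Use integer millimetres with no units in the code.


translate([316, 403, 0]) cube([36, 16, 527]);
translate([653, 403, 0]) cube([36, 16, 527]);
translate([352, 403, 0]) cube([301, 16, 36]);
translate([352, 403, 491]) cube([301, 16, 36]);


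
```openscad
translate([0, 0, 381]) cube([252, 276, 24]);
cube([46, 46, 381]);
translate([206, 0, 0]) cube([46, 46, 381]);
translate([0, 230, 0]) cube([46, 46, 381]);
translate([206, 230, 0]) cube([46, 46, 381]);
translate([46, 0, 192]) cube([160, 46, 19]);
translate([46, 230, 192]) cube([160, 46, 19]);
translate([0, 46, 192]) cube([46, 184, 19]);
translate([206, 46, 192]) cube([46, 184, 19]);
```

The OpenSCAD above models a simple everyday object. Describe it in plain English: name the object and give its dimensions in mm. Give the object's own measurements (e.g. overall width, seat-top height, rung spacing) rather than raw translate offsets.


A four-legged stool. The seat is a 252×276×24 mm slab whose top surface is at z = 405 mm; four square legs, each 46×46 mm in cross-section, run from the floor (z = 0) to the underside of the seat, each flush with a corner of the seat. Four stretchers, 46 mm wide and 19 mm tall, connect adjacent legs with their undersides at z = 192 mm, each running between the inner faces of the legs it joins and aligned with the legs' outer faces on the other axis.


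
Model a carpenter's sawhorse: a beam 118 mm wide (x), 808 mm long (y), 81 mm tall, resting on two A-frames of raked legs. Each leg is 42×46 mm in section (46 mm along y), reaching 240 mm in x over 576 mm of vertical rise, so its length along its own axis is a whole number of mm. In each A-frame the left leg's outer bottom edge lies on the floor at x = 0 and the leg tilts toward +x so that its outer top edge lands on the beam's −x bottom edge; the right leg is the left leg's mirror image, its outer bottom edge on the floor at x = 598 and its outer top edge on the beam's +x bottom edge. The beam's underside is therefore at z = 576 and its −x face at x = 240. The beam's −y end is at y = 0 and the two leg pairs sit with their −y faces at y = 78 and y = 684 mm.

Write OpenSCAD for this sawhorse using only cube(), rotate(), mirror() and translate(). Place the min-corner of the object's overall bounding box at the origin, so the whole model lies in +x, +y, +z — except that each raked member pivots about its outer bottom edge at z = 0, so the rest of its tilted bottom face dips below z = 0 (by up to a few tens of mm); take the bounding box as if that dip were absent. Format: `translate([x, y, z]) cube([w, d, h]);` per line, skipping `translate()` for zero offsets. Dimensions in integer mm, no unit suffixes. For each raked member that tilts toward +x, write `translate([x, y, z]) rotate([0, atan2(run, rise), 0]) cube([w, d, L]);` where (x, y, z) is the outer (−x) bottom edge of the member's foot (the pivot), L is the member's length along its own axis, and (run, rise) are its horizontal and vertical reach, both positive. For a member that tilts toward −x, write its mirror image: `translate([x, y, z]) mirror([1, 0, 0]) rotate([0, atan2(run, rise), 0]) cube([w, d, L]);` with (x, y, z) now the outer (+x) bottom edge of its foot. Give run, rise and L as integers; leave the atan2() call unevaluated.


translate([240, 0, 576]) cube([118, 808, 81]);
translate([0, 78, 0]) rotate([0, atan2(240, 576), 0]) cube([42, 46, 624]);
translate([598, 78, 0]) mirror([1, 0, 0]) rotate([0, atan2(240, 576), 0]) cube([42, 46, 624]);
translate([0, 684, 0]) rotate([0, atan2(240, 576), 0]) cube([42, 46, 624]);
translate([598, 684, 0]) mirror([1, 0, 0]) rotate([0, atan2(240, 576), 0]) cube([42, 46, 624]);


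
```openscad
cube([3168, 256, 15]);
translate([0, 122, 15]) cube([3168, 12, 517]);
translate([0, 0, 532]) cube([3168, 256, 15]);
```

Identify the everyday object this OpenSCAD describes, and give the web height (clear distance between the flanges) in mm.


An I-beam. The web height is 517 mm.

Two wide flanges with a thin centred web — an I-beam. Overall 547 mm minus two 15 mm flanges gives a web of 547 − 2·15 = 517 mm.


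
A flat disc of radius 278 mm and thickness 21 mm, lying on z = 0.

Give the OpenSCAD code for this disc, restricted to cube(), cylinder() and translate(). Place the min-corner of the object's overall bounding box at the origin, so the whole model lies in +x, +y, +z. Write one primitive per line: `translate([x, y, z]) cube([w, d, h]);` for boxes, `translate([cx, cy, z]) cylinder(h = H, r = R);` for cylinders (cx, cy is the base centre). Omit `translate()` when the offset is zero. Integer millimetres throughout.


translate([278, 278, 0]) cylinder(h = 21, r = 278);


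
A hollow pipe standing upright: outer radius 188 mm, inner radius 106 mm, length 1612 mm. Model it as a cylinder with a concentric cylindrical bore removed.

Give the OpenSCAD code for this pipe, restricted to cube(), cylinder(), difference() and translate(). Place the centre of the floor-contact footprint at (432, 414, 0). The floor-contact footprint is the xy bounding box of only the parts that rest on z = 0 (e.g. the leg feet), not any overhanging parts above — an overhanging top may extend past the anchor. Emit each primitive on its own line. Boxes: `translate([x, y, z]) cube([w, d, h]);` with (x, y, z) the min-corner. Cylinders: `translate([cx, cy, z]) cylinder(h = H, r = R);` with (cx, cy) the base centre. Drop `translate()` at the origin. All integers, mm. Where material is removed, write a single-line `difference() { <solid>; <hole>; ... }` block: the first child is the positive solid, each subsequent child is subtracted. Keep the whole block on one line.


difference() { translate([432, 414, 0]) cylinder(h = 1612, r = 188); translate([432, 414, 0]) cylinder(h = 1612, r = 106); }


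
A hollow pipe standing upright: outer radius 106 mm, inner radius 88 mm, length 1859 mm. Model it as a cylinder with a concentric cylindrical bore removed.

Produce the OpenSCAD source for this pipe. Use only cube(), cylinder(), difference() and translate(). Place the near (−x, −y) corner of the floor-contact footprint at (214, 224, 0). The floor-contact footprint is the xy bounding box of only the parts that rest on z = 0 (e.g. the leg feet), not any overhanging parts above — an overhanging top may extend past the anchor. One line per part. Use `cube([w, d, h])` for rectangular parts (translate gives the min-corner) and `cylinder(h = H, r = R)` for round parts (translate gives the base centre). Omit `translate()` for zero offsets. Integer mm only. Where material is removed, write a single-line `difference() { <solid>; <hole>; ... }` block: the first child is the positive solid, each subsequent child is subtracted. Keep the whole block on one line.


difference() { translate([320, 330, 0]) cylinder(h = 1859, r = 106); translate([320, 330, 0]) cylinder(h = 1859, r = 88); }


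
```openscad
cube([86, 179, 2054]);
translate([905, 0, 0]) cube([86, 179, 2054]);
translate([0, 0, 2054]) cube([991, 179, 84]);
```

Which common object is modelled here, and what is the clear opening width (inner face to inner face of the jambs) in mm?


A door frame. The clear opening width is 819 mm.

Two 2054 mm tall posts with a header on top — a door frame. The left jamb is 86 mm wide at x = 0; the right jamb starts at x = 905. The clear opening is 905 − 86 = 819 mm.


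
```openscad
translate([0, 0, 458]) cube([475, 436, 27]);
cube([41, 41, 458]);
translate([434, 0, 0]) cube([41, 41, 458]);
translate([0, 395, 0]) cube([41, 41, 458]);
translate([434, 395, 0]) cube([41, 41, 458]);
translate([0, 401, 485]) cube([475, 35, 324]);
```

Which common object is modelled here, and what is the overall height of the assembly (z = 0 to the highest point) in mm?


A chair. The overall height is 809 mm.

A slab on four corner posts with a tall panel at the back — a chair. The seat slab sits at z = 458 with thickness 27, and the 324 mm backrest starts at the seat top, so the overall height is 458 + 27 + 324 = 809 mm.


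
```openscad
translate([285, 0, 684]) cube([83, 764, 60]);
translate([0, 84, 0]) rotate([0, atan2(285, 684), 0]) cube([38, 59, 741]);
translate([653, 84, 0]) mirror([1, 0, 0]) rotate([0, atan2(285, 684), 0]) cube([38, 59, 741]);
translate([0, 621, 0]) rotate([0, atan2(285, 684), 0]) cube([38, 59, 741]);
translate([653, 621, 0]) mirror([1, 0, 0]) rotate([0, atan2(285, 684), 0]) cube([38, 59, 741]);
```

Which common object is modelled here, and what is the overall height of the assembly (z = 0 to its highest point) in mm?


A sawhorse. The overall height is 744 mm.

A beam across two mirrored pairs of raked legs — a sawhorse. The beam's underside is at z = 684 (matching the legs' vertical rise in atan2(285, 684)) and the beam is 60 mm tall, so its top is at 684 + 60 = 744 mm. The raked legs top out at the beam's underside, so that is the highest point.


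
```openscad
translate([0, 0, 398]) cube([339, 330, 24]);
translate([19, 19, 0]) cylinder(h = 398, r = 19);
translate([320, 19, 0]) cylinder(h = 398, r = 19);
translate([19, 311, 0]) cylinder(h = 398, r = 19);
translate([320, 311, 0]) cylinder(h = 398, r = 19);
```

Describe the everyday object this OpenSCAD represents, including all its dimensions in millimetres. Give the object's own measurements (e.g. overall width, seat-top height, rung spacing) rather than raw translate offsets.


A four-legged stool. The seat is a 339×330×24 mm slab whose top surface is at z = 422 mm; four round legs, each 38 mm in diameter, run from the floor (z = 0) to the underside of the seat, each leg's axis is inset half a diameter from the nearest pair of seat edges (so the leg's bounding box is flush with the corner).


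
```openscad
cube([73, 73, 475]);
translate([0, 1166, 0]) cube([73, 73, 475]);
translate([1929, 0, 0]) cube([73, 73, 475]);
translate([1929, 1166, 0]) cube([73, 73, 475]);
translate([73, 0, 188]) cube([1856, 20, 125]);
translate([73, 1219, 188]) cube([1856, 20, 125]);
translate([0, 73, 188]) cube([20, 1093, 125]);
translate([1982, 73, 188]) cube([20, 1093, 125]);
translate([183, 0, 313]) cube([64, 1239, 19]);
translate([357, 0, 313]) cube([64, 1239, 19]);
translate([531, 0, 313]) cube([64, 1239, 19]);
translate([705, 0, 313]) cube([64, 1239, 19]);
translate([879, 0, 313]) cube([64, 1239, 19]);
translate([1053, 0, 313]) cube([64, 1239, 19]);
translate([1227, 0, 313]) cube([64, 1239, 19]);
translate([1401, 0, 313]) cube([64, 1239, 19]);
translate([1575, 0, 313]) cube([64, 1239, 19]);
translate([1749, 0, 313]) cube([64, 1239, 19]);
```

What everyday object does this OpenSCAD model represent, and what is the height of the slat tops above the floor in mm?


A bed frame. The slat-top height is 332 mm.

Four posts, four rails, and a row of slats — a bed frame. Slats sit on the rails at z = 188 + 125 = 313; with slat thickness 19, the top is 332 mm.


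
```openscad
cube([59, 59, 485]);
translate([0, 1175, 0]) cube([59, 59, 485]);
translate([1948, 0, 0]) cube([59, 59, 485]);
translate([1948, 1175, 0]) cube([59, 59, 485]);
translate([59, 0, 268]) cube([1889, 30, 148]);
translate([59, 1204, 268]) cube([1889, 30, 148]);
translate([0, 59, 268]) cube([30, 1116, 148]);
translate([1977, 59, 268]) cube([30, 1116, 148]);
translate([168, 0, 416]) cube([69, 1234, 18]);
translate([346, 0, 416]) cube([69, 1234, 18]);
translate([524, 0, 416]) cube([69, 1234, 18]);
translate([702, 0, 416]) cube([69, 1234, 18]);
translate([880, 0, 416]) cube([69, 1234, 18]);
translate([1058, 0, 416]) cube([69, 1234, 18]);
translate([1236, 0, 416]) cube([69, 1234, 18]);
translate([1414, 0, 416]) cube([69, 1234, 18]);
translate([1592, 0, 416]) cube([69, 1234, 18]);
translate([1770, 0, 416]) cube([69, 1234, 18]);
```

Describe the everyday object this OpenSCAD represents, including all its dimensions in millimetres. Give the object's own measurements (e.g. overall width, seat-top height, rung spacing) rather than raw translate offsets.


A bed frame 2007 mm long (x) by 1234 mm wide (y). Four 59×59 mm corner posts, 485 mm tall, at the corners of the footprint. Four rails of 30 mm thickness and 148 mm height run between adjacent posts with their undersides at z = 268 mm, their outer faces flush with the outside of the frame (the two x-running rails run between the posts' inner faces; the two y-running rails run between the posts' inner faces). 10 slats, each 69 mm wide (x) and 18 mm thick, lie across the top of the two x-running rails, running the full 1234 mm width of the frame in y; along x they sit between the end posts with a 109 mm gap after the −x posts and between neighbouring slats and before the +x posts.


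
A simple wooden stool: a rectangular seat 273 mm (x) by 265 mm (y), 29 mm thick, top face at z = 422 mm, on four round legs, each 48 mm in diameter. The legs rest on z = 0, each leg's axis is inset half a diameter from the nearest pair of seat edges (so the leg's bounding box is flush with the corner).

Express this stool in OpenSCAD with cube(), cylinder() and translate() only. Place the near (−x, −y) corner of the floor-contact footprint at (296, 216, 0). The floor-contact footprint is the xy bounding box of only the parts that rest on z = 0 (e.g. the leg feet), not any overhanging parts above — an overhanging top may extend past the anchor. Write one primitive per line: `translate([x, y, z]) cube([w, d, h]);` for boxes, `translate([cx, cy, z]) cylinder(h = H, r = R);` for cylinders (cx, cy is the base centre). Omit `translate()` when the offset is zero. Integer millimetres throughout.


// leg_h = 422 - 29 = 393
translate([296, 216, 393]) cube([273, 265, 29]);
translate([320, 240, 0]) cylinder(h = 393, r = 24);
translate([545, 240, 0]) cylinder(h = 393, r = 24);
translate([320, 457, 0]) cylinder(h = 393, r = 24);
translate([545, 457, 0]) cylinder(h = 393, r = 24);


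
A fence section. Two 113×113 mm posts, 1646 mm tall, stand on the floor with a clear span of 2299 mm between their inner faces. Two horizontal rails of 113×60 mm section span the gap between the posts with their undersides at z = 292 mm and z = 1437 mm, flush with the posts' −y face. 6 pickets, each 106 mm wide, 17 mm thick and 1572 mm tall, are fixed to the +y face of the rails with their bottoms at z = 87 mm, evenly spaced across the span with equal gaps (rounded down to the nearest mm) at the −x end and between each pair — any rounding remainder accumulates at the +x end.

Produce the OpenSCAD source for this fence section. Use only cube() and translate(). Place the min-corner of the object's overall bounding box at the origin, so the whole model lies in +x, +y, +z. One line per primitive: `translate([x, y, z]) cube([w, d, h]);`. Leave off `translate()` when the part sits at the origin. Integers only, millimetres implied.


cube([113, 113, 1646]);
translate([2412, 0, 0]) cube([113, 113, 1646]);
translate([113, 0, 292]) cube([2299, 113, 60]);
translate([113, 0, 1437]) cube([2299, 113, 60]);
translate([350, 113, 87]) cube([106, 17, 1572]);
translate([693, 113, 87]) cube([106, 17, 1572]);
translate([1036, 113, 87]) cube([106, 17, 1572]);
translate([1379, 113, 87]) cube([106, 17, 1572]);
translate([1722, 113, 87]) cube([106, 17, 1572]);
translate([2065, 113, 87]) cube([106, 17, 1572]);


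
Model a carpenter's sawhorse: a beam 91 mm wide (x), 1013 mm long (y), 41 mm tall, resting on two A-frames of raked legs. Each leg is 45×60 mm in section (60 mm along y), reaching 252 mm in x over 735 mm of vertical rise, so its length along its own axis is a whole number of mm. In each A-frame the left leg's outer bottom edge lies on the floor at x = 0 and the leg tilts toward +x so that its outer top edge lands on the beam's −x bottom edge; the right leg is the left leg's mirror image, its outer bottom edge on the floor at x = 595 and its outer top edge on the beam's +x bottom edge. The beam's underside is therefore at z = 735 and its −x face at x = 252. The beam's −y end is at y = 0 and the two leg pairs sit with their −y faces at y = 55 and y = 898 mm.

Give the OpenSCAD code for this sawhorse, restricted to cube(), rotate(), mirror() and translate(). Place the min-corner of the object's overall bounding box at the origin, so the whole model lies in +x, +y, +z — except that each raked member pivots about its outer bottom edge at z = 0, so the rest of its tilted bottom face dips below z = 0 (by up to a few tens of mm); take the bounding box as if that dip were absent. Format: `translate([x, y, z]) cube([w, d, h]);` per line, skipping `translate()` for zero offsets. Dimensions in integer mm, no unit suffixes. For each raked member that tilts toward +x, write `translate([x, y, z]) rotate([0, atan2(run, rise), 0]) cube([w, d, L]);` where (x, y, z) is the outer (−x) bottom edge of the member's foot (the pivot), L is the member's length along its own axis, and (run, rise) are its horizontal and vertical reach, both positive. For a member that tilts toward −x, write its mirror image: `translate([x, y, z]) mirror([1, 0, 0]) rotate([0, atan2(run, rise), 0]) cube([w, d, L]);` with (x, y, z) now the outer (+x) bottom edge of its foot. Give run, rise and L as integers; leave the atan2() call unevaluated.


// leg length = √(252² + 735²) = 777
// right-leg outer foot x = 2·252 + 91 = 595
// beam min-corner = (252, 0, 735)
translate([252, 0, 735]) cube([91, 1013, 41]);
translate([0, 55, 0]) rotate([0, atan2(252, 735), 0]) cube([45, 60, 777]);
translate([595, 55, 0]) mirror([1, 0, 0]) rotate([0, atan2(252, 735), 0]) cube([45, 60, 777]);
translate([0, 898, 0]) rotate([0, atan2(252, 735), 0]) cube([45, 60, 777]);
translate([595, 898, 0]) mirror([1, 0, 0]) rotate([0, atan2(252, 735), 0]) cube([45, 60, 777]);


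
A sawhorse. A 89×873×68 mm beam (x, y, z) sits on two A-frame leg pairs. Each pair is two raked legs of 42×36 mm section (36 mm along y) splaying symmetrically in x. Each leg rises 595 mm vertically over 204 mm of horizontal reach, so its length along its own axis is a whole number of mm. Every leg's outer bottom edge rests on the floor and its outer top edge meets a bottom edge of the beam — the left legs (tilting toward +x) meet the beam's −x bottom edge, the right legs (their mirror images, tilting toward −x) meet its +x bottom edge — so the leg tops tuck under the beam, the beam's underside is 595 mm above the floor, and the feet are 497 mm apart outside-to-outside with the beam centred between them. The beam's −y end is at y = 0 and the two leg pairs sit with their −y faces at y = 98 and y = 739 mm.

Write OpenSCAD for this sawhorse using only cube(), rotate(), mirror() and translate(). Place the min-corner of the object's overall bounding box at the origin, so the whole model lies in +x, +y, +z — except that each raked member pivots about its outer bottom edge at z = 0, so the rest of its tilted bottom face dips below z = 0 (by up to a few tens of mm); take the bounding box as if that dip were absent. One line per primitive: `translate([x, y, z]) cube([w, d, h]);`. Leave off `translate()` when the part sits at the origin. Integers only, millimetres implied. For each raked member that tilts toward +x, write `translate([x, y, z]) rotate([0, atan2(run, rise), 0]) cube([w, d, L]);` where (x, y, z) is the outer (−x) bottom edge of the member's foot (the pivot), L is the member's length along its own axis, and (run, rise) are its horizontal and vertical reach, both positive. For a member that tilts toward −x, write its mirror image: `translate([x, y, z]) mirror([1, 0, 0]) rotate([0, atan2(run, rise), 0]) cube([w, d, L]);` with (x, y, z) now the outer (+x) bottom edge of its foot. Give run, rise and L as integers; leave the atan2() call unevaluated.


translate([204, 0, 595]) cube([89, 873, 68]);
translate([0, 98, 0]) rotate([0, atan2(204, 595), 0]) cube([42, 36, 629]);
translate([497, 98, 0]) mirror([1, 0, 0]) rotate([0, atan2(204, 595), 0]) cube([42, 36, 629]);
translate([0, 739, 0]) rotate([0, atan2(204, 595), 0]) cube([42, 36, 629]);
translate([497, 739, 0]) mirror([1, 0, 0]) rotate([0, atan2(204, 595), 0]) cube([42, 36, 629]);


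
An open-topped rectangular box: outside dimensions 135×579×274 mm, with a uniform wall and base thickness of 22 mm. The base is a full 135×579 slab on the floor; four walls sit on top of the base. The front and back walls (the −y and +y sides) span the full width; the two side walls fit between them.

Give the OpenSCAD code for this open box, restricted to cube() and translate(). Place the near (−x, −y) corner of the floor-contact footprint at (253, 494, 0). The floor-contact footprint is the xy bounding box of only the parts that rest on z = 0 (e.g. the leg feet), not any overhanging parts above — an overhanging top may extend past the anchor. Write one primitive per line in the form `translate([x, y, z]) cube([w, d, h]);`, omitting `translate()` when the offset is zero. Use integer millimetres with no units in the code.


translate([253, 494, 0]) cube([135, 579, 22]);
translate([253, 494, 22]) cube([135, 22, 252]);
translate([253, 1051, 22]) cube([135, 22, 252]);
translate([253, 516, 22]) cube([22, 535, 252]);
translate([366, 516, 22]) cube([22, 535, 252]);


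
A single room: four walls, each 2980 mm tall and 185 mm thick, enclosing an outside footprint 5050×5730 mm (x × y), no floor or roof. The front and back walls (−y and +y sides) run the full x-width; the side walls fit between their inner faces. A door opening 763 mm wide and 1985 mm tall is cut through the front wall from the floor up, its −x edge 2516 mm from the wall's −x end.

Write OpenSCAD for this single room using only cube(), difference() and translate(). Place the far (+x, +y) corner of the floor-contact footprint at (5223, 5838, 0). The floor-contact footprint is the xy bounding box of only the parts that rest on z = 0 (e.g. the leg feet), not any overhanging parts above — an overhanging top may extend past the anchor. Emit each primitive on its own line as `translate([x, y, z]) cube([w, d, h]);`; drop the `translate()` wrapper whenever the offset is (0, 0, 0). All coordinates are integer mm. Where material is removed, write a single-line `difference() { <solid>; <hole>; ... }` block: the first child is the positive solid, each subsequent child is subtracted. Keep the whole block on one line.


difference() { translate([173, 108, 0]) cube([5050, 185, 2980]); translate([2689, 108, 0]) cube([763, 185, 1985]); }
translate([173, 5653, 0]) cube([5050, 185, 2980]);
translate([173, 293, 0]) cube([185, 5360, 2980]);
translate([5038, 293, 0]) cube([185, 5360, 2980]);


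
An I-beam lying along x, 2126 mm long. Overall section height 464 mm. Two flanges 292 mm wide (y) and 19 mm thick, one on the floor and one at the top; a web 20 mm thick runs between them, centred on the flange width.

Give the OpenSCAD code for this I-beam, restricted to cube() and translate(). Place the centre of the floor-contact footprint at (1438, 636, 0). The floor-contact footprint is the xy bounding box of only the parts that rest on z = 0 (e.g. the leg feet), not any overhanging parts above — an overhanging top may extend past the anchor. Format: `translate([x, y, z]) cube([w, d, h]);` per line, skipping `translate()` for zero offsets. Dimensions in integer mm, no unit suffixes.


translate([375, 490, 0]) cube([2126, 292, 19]);
translate([375, 626, 19]) cube([2126, 20, 426]);
translate([375, 490, 445]) cube([2126, 292, 19]);


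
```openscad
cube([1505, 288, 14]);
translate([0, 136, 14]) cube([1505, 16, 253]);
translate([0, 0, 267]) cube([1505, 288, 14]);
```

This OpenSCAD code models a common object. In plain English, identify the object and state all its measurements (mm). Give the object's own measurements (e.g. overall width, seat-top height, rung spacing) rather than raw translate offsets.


An I-beam lying along x, 1505 mm long. Overall section height 281 mm. Two flanges 288 mm wide (y) and 14 mm thick, one on the floor and one at the top; a web 16 mm thick runs between them, centred on the flange width.


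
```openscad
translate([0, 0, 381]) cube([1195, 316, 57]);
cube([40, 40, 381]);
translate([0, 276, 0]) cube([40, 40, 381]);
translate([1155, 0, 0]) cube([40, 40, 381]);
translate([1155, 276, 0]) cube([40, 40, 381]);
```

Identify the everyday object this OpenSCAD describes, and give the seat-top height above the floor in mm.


A bench. The seat-top height is 438 mm.

A long slab on four corner posts — a bench. The slab sits at z = 381 with thickness 57, so the top is 381 + 57 = 438 mm.


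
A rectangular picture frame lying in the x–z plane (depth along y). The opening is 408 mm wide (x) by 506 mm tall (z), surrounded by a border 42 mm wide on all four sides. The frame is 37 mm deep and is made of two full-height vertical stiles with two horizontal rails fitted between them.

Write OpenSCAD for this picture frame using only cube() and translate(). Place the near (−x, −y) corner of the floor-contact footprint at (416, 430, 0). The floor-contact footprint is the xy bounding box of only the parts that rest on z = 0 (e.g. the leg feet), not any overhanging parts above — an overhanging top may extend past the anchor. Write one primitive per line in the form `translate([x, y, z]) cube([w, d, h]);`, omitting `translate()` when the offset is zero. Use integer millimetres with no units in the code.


translate([416, 430, 0]) cube([42, 37, 590]);
translate([866, 430, 0]) cube([42, 37, 590]);
translate([458, 430, 0]) cube([408, 37, 42]);
translate([458, 430, 548]) cube([408, 37, 42]);


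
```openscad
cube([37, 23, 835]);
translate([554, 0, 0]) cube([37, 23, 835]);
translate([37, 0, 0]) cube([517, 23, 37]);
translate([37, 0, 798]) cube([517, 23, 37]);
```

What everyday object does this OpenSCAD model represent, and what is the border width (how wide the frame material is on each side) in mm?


A picture frame. The border width is 37 mm.

Four thin pieces enclosing a rectangular opening — a picture frame. The two full-height stiles are 835 mm tall; the top rail sits at z = 798 and is 37 mm tall, so the border above the opening is 835 − 798 = 37 mm, matching the stile x-width.


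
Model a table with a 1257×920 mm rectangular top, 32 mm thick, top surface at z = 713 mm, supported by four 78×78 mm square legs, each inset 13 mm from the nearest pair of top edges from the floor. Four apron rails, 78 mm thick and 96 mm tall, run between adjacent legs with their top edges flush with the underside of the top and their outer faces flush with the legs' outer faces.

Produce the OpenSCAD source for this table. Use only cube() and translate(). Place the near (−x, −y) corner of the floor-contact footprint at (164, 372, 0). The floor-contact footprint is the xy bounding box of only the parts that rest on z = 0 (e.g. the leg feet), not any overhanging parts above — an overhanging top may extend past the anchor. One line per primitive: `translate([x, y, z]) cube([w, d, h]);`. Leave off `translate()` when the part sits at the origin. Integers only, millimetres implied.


translate([151, 359, 681]) cube([1257, 920, 32]);
translate([164, 372, 0]) cube([78, 78, 681]);
translate([1317, 372, 0]) cube([78, 78, 681]);
translate([164, 1188, 0]) cube([78, 78, 681]);
translate([1317, 1188, 0]) cube([78, 78, 681]);
translate([242, 372, 585]) cube([1075, 78, 96]);
translate([242, 1188, 585]) cube([1075, 78, 96]);
translate([164, 450, 585]) cube([78, 738, 96]);
translate([1317, 450, 585]) cube([78, 738, 96]);


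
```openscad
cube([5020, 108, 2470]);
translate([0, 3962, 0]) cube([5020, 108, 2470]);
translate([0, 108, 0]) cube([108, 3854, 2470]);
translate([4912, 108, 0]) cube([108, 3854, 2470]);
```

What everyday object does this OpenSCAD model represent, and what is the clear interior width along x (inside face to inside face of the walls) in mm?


A house (or room) frame. The interior width is 4804 mm.

Four 2470 mm walls enclosing a rectangle with no floor or roof — a room or house frame. Outside width is 5020 mm and wall thickness is 108 mm, so the interior width is 5020 − 2 × 108 = 4804 mm.


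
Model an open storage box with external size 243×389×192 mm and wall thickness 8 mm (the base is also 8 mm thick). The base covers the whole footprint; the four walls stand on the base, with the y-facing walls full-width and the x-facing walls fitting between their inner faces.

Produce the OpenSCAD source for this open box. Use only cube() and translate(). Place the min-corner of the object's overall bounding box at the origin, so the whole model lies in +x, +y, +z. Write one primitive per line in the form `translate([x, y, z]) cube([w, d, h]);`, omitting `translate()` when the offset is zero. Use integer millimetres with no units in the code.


cube([243, 389, 8]);
translate([0, 0, 8]) cube([243, 8, 184]);
translate([0, 381, 8]) cube([243, 8, 184]);
translate([0, 8, 8]) cube([8, 373, 184]);
translate([235, 8, 8]) cube([8, 373, 184]);


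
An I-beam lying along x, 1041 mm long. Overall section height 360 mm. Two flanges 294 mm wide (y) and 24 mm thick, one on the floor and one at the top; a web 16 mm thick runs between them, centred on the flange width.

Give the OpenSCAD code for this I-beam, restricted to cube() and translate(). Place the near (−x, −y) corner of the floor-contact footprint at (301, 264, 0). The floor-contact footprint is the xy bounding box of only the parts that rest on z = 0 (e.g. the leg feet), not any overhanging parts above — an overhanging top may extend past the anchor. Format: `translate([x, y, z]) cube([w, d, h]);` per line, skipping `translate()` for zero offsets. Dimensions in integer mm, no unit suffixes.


translate([301, 264, 0]) cube([1041, 294, 24]);
translate([301, 403, 24]) cube([1041, 16, 312]);
translate([301, 264, 336]) cube([1041, 294, 24]);


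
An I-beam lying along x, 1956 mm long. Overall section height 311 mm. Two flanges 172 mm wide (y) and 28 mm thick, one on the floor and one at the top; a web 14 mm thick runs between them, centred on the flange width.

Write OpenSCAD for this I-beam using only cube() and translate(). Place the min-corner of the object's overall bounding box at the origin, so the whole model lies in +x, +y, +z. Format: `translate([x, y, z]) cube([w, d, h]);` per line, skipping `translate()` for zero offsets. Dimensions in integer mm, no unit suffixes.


cube([1956, 172, 28]);
translate([0, 79, 28]) cube([1956, 14, 255]);
translate([0, 0, 283]) cube([1956, 172, 28]);


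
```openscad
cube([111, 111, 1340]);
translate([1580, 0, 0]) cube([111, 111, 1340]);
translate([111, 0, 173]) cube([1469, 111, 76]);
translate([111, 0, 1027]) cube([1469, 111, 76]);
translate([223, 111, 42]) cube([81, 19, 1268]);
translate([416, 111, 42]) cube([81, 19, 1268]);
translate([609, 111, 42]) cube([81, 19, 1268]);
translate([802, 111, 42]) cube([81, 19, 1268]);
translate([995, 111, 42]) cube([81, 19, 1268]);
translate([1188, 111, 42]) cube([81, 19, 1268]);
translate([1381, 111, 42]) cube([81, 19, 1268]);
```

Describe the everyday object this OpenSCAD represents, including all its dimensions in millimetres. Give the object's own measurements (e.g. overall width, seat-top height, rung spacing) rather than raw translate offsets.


A fence section. Two 111×111 mm posts, 1340 mm tall, stand on the floor with a clear span of 1469 mm between their inner faces. Two horizontal rails of 111×76 mm section span the gap between the posts with their undersides at z = 173 mm and z = 1027 mm, flush with the posts' −y face. 7 pickets, each 81 mm wide, 19 mm thick and 1268 mm tall, are fixed to the +y face of the rails with their bottoms at z = 42 mm, spaced across the span with a 112 mm gap after the −x post and between neighbouring pickets, with 118 mm left before the +x post.


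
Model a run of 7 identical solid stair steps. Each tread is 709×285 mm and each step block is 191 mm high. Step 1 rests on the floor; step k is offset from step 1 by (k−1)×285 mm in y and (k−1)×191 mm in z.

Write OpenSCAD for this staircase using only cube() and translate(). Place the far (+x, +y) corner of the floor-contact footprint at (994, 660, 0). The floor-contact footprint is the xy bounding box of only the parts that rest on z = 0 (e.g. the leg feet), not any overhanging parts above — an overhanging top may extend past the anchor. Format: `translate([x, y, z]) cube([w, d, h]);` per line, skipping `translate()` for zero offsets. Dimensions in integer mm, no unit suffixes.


translate([285, 375, 0]) cube([709, 285, 191]);
translate([285, 660, 191]) cube([709, 285, 191]);
translate([285, 945, 382]) cube([709, 285, 191]);
translate([285, 1230, 573]) cube([709, 285, 191]);
translate([285, 1515, 764]) cube([709, 285, 191]);
translate([285, 1800, 955]) cube([709, 285, 191]);
translate([285, 2085, 1146]) cube([709, 285, 191]);


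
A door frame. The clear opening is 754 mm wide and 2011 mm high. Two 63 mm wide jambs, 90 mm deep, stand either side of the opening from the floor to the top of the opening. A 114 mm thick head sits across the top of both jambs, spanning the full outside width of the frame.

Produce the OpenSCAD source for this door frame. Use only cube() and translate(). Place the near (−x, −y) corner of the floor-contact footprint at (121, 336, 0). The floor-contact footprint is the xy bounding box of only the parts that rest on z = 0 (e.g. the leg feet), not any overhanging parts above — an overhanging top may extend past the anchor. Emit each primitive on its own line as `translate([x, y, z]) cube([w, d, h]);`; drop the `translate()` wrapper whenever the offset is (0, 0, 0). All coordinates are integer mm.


translate([121, 336, 0]) cube([63, 90, 2011]);
translate([938, 336, 0]) cube([63, 90, 2011]);
translate([121, 336, 2011]) cube([880, 90, 114]);


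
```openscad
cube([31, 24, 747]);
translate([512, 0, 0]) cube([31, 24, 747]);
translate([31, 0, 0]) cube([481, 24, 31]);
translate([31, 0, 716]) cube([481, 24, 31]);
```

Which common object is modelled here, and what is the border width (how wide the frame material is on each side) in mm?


A picture frame. The border width is 31 mm.

Four thin pieces enclosing a rectangular opening — a picture frame. The two full-height stiles are 747 mm tall; the top rail sits at z = 716 and is 31 mm tall, so the border above the opening is 747 − 716 = 31 mm, matching the stile x-width.


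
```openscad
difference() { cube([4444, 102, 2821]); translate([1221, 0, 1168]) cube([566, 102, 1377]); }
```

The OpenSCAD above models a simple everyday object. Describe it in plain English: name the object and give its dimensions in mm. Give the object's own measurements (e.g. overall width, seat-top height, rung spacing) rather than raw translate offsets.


A wall 4444 mm long (x), 102 mm thick (y), 2821 mm tall, with a rectangular window opening cut through it. The opening is 566 mm wide and 1377 mm tall; its sill is at z = 1168 mm and its near (−x) edge is 1221 mm from the wall's −x end. The opening passes through the full wall thickness.


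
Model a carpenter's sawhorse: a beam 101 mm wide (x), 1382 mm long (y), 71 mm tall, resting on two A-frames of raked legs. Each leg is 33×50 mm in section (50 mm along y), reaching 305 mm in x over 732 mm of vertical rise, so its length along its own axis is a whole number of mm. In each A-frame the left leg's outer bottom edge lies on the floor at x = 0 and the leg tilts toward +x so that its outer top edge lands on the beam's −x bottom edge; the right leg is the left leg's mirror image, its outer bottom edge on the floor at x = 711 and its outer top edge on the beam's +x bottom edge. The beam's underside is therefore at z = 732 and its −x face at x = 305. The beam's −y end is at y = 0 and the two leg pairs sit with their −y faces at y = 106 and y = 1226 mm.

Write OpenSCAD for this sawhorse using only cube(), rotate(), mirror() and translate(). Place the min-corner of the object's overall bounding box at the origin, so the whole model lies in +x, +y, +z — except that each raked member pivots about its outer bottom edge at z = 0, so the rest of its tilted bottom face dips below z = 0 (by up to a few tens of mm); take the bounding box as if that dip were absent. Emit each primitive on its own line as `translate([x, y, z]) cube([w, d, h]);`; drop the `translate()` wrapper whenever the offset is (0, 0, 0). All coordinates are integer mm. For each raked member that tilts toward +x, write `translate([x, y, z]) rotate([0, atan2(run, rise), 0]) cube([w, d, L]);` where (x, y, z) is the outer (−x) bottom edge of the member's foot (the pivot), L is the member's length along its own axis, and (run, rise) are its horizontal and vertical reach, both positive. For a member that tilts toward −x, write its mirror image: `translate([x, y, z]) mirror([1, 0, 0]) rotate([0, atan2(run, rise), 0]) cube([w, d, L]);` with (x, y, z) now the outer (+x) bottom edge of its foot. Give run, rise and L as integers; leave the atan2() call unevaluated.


translate([305, 0, 732]) cube([101, 1382, 71]);
translate([0, 106, 0]) rotate([0, atan2(305, 732), 0]) cube([33, 50, 793]);
translate([711, 106, 0]) mirror([1, 0, 0]) rotate([0, atan2(305, 732), 0]) cube([33, 50, 793]);
translate([0, 1226, 0]) rotate([0, atan2(305, 732), 0]) cube([33, 50, 793]);
translate([711, 1226, 0]) mirror([1, 0, 0]) rotate([0, atan2(305, 732), 0]) cube([33, 50, 793]);


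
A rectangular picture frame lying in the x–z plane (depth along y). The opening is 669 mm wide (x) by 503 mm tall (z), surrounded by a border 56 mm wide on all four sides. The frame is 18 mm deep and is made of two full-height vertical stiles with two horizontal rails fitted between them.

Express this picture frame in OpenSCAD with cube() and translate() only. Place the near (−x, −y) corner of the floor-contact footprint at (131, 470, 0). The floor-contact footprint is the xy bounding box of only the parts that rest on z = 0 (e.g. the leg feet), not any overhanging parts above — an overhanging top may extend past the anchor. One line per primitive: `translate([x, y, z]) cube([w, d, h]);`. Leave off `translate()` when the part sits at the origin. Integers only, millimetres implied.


translate([131, 470, 0]) cube([56, 18, 615]);
translate([856, 470, 0]) cube([56, 18, 615]);
translate([187, 470, 0]) cube([669, 18, 56]);
translate([187, 470, 559]) cube([669, 18, 56]);


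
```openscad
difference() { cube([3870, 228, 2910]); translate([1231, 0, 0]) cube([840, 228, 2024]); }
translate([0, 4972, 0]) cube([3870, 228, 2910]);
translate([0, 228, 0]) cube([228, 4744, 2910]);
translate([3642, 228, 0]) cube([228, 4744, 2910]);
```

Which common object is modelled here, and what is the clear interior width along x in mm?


A single room. The interior width is 3414 mm.

Four walls enclosing a rectangle with a door in the front wall — a room. Outside width 3870 minus two 228 mm walls gives 3414 mm.


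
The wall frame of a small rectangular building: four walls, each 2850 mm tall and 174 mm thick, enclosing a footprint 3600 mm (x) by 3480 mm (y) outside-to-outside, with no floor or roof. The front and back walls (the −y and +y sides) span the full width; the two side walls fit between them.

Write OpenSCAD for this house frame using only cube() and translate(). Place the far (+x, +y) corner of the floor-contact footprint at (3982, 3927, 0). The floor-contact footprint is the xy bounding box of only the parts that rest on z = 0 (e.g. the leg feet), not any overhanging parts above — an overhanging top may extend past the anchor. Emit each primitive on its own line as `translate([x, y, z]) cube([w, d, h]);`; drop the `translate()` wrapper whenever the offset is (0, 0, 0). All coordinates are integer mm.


translate([382, 447, 0]) cube([3600, 174, 2850]);
translate([382, 3753, 0]) cube([3600, 174, 2850]);
translate([382, 621, 0]) cube([174, 3132, 2850]);
translate([3808, 621, 0]) cube([174, 3132, 2850]);
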